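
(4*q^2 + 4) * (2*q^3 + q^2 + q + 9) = 8*q^5 + 4*q^4 + 12*q^3 + 40*q^2 + 4*q + 36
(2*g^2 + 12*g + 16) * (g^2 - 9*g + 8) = 2*g^4 - 6*g^3 - 76*g^2 - 48*g + 128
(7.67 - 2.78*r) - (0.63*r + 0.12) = 7.55 - 3.41*r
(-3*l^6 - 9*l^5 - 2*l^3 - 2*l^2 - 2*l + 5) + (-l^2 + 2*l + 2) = -3*l^6 - 9*l^5 - 2*l^3 - 3*l^2 + 7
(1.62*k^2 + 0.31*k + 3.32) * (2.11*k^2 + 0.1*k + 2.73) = 3.4182*k^4 + 0.8161*k^3 + 11.4588*k^2 + 1.1783*k + 9.0636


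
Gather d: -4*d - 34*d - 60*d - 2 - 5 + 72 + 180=245 - 98*d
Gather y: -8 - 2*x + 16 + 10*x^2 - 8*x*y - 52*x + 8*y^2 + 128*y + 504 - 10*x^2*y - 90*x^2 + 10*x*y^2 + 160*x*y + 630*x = -80*x^2 + 576*x + y^2*(10*x + 8) + y*(-10*x^2 + 152*x + 128) + 512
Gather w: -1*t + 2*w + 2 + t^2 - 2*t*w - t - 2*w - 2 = t^2 - 2*t*w - 2*t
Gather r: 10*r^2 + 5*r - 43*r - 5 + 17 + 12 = 10*r^2 - 38*r + 24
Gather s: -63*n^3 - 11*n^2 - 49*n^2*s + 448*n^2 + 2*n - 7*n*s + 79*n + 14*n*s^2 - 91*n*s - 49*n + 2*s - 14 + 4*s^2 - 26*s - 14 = -63*n^3 + 437*n^2 + 32*n + s^2*(14*n + 4) + s*(-49*n^2 - 98*n - 24) - 28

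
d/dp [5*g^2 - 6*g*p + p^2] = -6*g + 2*p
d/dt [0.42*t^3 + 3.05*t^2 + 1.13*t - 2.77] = 1.26*t^2 + 6.1*t + 1.13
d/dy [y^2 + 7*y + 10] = 2*y + 7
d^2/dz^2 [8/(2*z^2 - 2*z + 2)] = 8*(-z^2 + z + (2*z - 1)^2 - 1)/(z^2 - z + 1)^3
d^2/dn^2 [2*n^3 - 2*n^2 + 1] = 12*n - 4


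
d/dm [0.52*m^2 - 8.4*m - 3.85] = 1.04*m - 8.4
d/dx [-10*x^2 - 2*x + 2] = -20*x - 2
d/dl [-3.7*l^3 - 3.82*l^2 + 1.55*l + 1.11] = -11.1*l^2 - 7.64*l + 1.55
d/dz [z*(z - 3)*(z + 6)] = 3*z^2 + 6*z - 18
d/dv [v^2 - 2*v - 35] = 2*v - 2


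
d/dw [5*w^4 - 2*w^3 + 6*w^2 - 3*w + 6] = 20*w^3 - 6*w^2 + 12*w - 3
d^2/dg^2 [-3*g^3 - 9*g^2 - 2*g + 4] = -18*g - 18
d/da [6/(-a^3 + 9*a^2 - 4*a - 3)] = 6*(3*a^2 - 18*a + 4)/(a^3 - 9*a^2 + 4*a + 3)^2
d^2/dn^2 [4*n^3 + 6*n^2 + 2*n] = 24*n + 12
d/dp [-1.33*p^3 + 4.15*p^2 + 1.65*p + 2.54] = -3.99*p^2 + 8.3*p + 1.65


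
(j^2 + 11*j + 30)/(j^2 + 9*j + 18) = (j + 5)/(j + 3)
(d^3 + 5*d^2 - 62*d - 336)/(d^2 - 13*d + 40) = (d^2 + 13*d + 42)/(d - 5)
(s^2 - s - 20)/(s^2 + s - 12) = (s - 5)/(s - 3)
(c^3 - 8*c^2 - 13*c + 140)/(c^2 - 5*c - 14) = (c^2 - c - 20)/(c + 2)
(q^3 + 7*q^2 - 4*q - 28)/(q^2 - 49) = (q^2 - 4)/(q - 7)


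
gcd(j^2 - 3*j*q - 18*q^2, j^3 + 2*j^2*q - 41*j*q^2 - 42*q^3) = -j + 6*q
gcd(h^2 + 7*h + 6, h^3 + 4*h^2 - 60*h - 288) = h + 6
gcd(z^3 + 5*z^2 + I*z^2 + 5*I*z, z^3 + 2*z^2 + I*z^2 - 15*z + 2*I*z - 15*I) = z^2 + z*(5 + I) + 5*I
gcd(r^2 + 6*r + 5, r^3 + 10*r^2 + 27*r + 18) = r + 1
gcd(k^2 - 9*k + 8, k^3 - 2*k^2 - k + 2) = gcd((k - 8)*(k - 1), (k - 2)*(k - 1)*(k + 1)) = k - 1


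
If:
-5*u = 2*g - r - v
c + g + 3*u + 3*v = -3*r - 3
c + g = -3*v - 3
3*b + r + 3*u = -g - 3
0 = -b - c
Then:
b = v/5 - 3/5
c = 3/5 - v/5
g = -14*v/5 - 18/5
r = -11*v/10 - 6/5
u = 11*v/10 + 6/5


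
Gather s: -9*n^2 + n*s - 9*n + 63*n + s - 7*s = -9*n^2 + 54*n + s*(n - 6)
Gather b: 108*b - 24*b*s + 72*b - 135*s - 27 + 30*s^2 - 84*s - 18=b*(180 - 24*s) + 30*s^2 - 219*s - 45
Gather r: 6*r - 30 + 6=6*r - 24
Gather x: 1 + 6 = 7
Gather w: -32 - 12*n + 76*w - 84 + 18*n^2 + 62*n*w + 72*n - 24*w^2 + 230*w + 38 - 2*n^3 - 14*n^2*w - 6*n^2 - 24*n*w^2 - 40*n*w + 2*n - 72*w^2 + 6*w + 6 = -2*n^3 + 12*n^2 + 62*n + w^2*(-24*n - 96) + w*(-14*n^2 + 22*n + 312) - 72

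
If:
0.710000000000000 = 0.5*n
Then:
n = 1.42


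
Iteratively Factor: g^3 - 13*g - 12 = (g + 1)*(g^2 - g - 12) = (g + 1)*(g + 3)*(g - 4)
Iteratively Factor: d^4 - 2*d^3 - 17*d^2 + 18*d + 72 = (d + 3)*(d^3 - 5*d^2 - 2*d + 24) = (d + 2)*(d + 3)*(d^2 - 7*d + 12) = (d - 4)*(d + 2)*(d + 3)*(d - 3)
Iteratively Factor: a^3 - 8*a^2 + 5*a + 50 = (a - 5)*(a^2 - 3*a - 10) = (a - 5)^2*(a + 2)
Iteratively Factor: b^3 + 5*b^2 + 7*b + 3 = (b + 1)*(b^2 + 4*b + 3) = (b + 1)*(b + 3)*(b + 1)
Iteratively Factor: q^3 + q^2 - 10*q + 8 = (q + 4)*(q^2 - 3*q + 2) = (q - 1)*(q + 4)*(q - 2)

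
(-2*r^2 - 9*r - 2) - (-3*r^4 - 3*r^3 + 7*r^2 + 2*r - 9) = 3*r^4 + 3*r^3 - 9*r^2 - 11*r + 7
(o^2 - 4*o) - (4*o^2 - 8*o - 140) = -3*o^2 + 4*o + 140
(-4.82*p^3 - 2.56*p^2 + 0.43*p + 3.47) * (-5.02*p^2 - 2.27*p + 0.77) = 24.1964*p^5 + 23.7926*p^4 - 0.0587999999999997*p^3 - 20.3667*p^2 - 7.5458*p + 2.6719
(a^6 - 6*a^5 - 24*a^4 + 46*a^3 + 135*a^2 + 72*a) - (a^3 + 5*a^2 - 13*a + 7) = a^6 - 6*a^5 - 24*a^4 + 45*a^3 + 130*a^2 + 85*a - 7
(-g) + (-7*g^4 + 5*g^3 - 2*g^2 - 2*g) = -7*g^4 + 5*g^3 - 2*g^2 - 3*g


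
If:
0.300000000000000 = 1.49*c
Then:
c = 0.20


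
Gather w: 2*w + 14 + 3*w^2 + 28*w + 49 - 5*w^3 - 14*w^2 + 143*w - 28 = -5*w^3 - 11*w^2 + 173*w + 35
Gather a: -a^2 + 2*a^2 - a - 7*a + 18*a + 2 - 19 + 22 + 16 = a^2 + 10*a + 21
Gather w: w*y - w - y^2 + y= w*(y - 1) - y^2 + y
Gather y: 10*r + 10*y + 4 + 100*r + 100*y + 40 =110*r + 110*y + 44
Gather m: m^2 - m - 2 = m^2 - m - 2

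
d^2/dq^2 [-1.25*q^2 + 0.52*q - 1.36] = -2.50000000000000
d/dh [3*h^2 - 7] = 6*h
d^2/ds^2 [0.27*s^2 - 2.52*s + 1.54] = 0.540000000000000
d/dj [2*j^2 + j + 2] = 4*j + 1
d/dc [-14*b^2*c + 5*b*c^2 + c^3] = -14*b^2 + 10*b*c + 3*c^2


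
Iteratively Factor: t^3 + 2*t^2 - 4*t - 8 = (t + 2)*(t^2 - 4) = (t - 2)*(t + 2)*(t + 2)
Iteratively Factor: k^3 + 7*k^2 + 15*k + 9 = (k + 3)*(k^2 + 4*k + 3) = (k + 3)^2*(k + 1)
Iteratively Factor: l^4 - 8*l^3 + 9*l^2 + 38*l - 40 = (l + 2)*(l^3 - 10*l^2 + 29*l - 20) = (l - 5)*(l + 2)*(l^2 - 5*l + 4) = (l - 5)*(l - 4)*(l + 2)*(l - 1)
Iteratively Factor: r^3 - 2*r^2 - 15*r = (r - 5)*(r^2 + 3*r) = (r - 5)*(r + 3)*(r)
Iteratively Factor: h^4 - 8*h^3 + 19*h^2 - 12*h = (h - 4)*(h^3 - 4*h^2 + 3*h) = (h - 4)*(h - 1)*(h^2 - 3*h) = (h - 4)*(h - 3)*(h - 1)*(h)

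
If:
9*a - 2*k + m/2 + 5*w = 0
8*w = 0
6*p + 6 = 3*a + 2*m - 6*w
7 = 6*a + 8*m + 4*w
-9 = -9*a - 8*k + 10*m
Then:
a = 16/51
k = 855/544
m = 87/136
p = -257/408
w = 0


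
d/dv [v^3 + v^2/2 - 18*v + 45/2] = 3*v^2 + v - 18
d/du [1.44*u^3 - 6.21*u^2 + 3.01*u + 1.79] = 4.32*u^2 - 12.42*u + 3.01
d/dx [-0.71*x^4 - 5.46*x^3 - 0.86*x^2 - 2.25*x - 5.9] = -2.84*x^3 - 16.38*x^2 - 1.72*x - 2.25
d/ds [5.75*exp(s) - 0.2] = 5.75*exp(s)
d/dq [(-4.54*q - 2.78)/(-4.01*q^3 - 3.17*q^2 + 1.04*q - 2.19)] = (-36.4108*q^3 - 47.8352*q^2 - 17.6252*q + 12.8338)/(16.0801*q^6 + 25.4234*q^5 + 1.7081*q^4 + 10.9702*q^3 + 14.9662*q^2 - 4.5552*q + 4.7961)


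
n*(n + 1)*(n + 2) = n^3 + 3*n^2 + 2*n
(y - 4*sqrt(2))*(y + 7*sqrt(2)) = y^2 + 3*sqrt(2)*y - 56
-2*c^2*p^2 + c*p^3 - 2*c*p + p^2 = p*(-2*c + p)*(c*p + 1)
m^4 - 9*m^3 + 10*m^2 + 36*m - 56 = (m - 7)*(m - 2)^2*(m + 2)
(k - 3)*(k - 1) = k^2 - 4*k + 3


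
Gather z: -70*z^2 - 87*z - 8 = -70*z^2 - 87*z - 8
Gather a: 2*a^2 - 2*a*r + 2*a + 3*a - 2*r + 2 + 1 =2*a^2 + a*(5 - 2*r) - 2*r + 3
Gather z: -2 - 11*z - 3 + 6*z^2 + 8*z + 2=6*z^2 - 3*z - 3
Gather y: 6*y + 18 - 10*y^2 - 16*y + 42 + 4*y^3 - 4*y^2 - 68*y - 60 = 4*y^3 - 14*y^2 - 78*y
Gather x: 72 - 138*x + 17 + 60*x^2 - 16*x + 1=60*x^2 - 154*x + 90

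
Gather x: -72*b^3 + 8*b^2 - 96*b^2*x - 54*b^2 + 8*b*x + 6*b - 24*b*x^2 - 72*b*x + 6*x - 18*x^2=-72*b^3 - 46*b^2 + 6*b + x^2*(-24*b - 18) + x*(-96*b^2 - 64*b + 6)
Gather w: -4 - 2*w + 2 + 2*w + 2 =0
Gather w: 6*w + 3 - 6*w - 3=0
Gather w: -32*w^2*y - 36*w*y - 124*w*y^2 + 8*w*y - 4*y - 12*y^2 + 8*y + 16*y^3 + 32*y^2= -32*w^2*y + w*(-124*y^2 - 28*y) + 16*y^3 + 20*y^2 + 4*y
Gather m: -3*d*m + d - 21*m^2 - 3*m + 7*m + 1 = d - 21*m^2 + m*(4 - 3*d) + 1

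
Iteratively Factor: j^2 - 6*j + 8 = (j - 2)*(j - 4)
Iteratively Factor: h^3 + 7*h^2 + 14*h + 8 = (h + 1)*(h^2 + 6*h + 8) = (h + 1)*(h + 4)*(h + 2)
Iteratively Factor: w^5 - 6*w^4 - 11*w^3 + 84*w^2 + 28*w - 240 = (w - 2)*(w^4 - 4*w^3 - 19*w^2 + 46*w + 120) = (w - 5)*(w - 2)*(w^3 + w^2 - 14*w - 24) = (w - 5)*(w - 2)*(w + 2)*(w^2 - w - 12) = (w - 5)*(w - 2)*(w + 2)*(w + 3)*(w - 4)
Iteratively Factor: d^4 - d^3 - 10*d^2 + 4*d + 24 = (d + 2)*(d^3 - 3*d^2 - 4*d + 12) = (d + 2)^2*(d^2 - 5*d + 6) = (d - 2)*(d + 2)^2*(d - 3)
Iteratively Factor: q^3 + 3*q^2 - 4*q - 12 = (q + 2)*(q^2 + q - 6) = (q - 2)*(q + 2)*(q + 3)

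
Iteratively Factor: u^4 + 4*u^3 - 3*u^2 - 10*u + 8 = (u - 1)*(u^3 + 5*u^2 + 2*u - 8) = (u - 1)*(u + 4)*(u^2 + u - 2) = (u - 1)*(u + 2)*(u + 4)*(u - 1)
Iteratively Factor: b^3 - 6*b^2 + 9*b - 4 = (b - 4)*(b^2 - 2*b + 1) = (b - 4)*(b - 1)*(b - 1)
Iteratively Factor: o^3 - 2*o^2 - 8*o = (o)*(o^2 - 2*o - 8) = o*(o - 4)*(o + 2)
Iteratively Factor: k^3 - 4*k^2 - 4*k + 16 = (k - 4)*(k^2 - 4) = (k - 4)*(k - 2)*(k + 2)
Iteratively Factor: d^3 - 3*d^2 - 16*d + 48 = (d + 4)*(d^2 - 7*d + 12) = (d - 4)*(d + 4)*(d - 3)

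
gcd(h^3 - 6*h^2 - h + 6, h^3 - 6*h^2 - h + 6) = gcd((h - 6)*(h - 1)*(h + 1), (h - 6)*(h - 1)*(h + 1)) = h^3 - 6*h^2 - h + 6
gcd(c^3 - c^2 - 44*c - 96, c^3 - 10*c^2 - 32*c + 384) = c - 8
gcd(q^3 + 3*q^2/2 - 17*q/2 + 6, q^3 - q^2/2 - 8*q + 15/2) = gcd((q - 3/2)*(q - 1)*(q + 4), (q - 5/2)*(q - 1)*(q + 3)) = q - 1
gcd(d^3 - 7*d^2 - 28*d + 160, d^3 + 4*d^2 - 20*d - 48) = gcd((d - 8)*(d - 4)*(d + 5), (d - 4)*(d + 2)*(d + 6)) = d - 4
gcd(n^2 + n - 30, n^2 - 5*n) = n - 5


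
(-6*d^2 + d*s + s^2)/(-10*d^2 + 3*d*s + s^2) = (3*d + s)/(5*d + s)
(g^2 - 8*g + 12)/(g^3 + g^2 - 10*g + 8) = (g - 6)/(g^2 + 3*g - 4)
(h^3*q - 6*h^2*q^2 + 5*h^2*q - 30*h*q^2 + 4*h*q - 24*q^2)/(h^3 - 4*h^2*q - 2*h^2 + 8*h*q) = q*(h^3 - 6*h^2*q + 5*h^2 - 30*h*q + 4*h - 24*q)/(h*(h^2 - 4*h*q - 2*h + 8*q))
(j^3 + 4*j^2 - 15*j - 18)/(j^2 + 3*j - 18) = j + 1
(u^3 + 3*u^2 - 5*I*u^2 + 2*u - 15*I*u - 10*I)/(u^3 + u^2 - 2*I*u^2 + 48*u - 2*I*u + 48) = (u^2 + u*(2 - 5*I) - 10*I)/(u^2 - 2*I*u + 48)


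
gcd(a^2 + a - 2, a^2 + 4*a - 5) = a - 1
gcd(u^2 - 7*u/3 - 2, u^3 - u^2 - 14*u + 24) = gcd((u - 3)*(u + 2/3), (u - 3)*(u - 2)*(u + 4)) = u - 3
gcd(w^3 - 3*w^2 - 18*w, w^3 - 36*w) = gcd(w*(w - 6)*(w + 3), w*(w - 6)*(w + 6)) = w^2 - 6*w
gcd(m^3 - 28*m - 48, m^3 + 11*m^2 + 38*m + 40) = m^2 + 6*m + 8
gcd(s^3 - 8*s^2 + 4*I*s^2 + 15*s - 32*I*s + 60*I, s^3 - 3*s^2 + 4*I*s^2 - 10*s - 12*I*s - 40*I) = s^2 + s*(-5 + 4*I) - 20*I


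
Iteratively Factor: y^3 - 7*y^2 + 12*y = (y - 3)*(y^2 - 4*y) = (y - 4)*(y - 3)*(y)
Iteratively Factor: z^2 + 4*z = (z + 4)*(z)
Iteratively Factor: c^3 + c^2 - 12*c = (c + 4)*(c^2 - 3*c) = (c - 3)*(c + 4)*(c)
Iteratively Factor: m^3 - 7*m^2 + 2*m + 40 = (m + 2)*(m^2 - 9*m + 20) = (m - 5)*(m + 2)*(m - 4)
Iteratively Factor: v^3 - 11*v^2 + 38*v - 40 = (v - 4)*(v^2 - 7*v + 10) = (v - 4)*(v - 2)*(v - 5)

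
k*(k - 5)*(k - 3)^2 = k^4 - 11*k^3 + 39*k^2 - 45*k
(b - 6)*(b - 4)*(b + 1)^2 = b^4 - 8*b^3 + 5*b^2 + 38*b + 24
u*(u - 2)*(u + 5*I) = u^3 - 2*u^2 + 5*I*u^2 - 10*I*u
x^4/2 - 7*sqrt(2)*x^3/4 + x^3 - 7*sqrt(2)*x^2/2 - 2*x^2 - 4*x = x*(x/2 + 1)*(x - 4*sqrt(2))*(x + sqrt(2)/2)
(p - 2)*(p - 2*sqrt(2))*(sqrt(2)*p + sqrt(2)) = sqrt(2)*p^3 - 4*p^2 - sqrt(2)*p^2 - 2*sqrt(2)*p + 4*p + 8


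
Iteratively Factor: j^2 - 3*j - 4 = (j + 1)*(j - 4)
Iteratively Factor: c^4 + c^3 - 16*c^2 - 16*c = (c - 4)*(c^3 + 5*c^2 + 4*c) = (c - 4)*(c + 1)*(c^2 + 4*c) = (c - 4)*(c + 1)*(c + 4)*(c)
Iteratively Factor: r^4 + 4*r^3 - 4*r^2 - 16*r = (r + 2)*(r^3 + 2*r^2 - 8*r) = (r - 2)*(r + 2)*(r^2 + 4*r) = (r - 2)*(r + 2)*(r + 4)*(r)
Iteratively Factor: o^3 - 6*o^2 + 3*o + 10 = (o - 2)*(o^2 - 4*o - 5) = (o - 2)*(o + 1)*(o - 5)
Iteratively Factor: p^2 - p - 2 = (p - 2)*(p + 1)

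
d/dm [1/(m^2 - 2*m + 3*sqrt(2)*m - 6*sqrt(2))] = (-2*m - 3*sqrt(2) + 2)/(m^2 - 2*m + 3*sqrt(2)*m - 6*sqrt(2))^2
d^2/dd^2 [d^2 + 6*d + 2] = 2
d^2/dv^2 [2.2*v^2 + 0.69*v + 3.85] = 4.40000000000000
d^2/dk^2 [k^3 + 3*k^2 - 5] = 6*k + 6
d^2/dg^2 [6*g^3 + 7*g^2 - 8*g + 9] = 36*g + 14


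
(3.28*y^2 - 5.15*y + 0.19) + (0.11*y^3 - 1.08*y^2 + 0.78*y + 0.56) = 0.11*y^3 + 2.2*y^2 - 4.37*y + 0.75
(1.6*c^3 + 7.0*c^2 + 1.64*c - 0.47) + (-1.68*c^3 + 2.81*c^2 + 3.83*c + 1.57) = -0.0799999999999998*c^3 + 9.81*c^2 + 5.47*c + 1.1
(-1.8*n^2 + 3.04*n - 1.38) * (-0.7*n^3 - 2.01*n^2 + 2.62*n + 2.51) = 1.26*n^5 + 1.49*n^4 - 9.8604*n^3 + 6.2206*n^2 + 4.0148*n - 3.4638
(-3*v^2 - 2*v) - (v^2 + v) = -4*v^2 - 3*v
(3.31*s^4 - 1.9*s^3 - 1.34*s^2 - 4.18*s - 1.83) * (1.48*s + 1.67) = 4.8988*s^5 + 2.7157*s^4 - 5.1562*s^3 - 8.4242*s^2 - 9.689*s - 3.0561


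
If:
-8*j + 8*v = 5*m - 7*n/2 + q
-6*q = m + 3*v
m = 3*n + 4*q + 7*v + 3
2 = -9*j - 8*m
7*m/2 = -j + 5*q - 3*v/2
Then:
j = -37/39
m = 85/104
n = 667/1248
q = 469/2496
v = -809/1248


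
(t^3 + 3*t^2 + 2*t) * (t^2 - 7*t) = t^5 - 4*t^4 - 19*t^3 - 14*t^2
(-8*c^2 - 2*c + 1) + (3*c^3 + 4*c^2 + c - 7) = 3*c^3 - 4*c^2 - c - 6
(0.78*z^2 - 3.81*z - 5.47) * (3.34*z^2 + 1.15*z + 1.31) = 2.6052*z^4 - 11.8284*z^3 - 21.6295*z^2 - 11.2816*z - 7.1657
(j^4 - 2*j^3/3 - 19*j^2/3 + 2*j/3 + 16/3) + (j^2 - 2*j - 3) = j^4 - 2*j^3/3 - 16*j^2/3 - 4*j/3 + 7/3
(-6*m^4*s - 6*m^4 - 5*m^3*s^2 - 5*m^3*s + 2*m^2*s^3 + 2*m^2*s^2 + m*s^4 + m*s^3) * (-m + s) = 6*m^5*s + 6*m^5 - m^4*s^2 - m^4*s - 7*m^3*s^3 - 7*m^3*s^2 + m^2*s^4 + m^2*s^3 + m*s^5 + m*s^4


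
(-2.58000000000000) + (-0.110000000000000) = -2.69000000000000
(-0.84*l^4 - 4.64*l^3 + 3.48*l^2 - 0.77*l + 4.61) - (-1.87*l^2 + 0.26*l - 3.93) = -0.84*l^4 - 4.64*l^3 + 5.35*l^2 - 1.03*l + 8.54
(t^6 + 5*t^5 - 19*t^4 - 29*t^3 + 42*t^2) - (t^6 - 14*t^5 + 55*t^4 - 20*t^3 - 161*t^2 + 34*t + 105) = 19*t^5 - 74*t^4 - 9*t^3 + 203*t^2 - 34*t - 105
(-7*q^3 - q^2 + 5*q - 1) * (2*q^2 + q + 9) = -14*q^5 - 9*q^4 - 54*q^3 - 6*q^2 + 44*q - 9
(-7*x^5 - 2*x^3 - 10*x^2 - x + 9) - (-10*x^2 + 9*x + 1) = -7*x^5 - 2*x^3 - 10*x + 8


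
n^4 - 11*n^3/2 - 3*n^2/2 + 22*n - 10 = (n - 5)*(n - 2)*(n - 1/2)*(n + 2)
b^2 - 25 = (b - 5)*(b + 5)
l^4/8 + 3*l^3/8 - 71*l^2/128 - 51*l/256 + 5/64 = (l/4 + 1)*(l/2 + 1/4)*(l - 5/4)*(l - 1/4)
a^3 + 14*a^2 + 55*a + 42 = (a + 1)*(a + 6)*(a + 7)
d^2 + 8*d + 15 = (d + 3)*(d + 5)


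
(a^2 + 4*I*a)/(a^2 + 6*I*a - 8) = a/(a + 2*I)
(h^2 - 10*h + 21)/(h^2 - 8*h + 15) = (h - 7)/(h - 5)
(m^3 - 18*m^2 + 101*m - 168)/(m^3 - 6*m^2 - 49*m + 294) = (m^2 - 11*m + 24)/(m^2 + m - 42)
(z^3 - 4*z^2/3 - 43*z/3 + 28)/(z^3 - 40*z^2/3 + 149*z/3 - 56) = (z + 4)/(z - 8)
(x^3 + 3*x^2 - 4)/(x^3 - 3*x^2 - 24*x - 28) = (x - 1)/(x - 7)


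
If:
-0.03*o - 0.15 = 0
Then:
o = -5.00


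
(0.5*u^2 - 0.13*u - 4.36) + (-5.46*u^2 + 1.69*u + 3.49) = -4.96*u^2 + 1.56*u - 0.87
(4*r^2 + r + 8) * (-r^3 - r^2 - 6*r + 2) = -4*r^5 - 5*r^4 - 33*r^3 - 6*r^2 - 46*r + 16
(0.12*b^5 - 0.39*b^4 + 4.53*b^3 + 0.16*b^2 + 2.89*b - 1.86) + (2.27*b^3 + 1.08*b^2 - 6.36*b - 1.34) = 0.12*b^5 - 0.39*b^4 + 6.8*b^3 + 1.24*b^2 - 3.47*b - 3.2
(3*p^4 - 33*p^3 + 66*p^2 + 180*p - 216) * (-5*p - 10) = -15*p^5 + 135*p^4 - 1560*p^2 - 720*p + 2160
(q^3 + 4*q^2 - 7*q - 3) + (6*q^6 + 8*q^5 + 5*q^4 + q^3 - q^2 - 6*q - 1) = 6*q^6 + 8*q^5 + 5*q^4 + 2*q^3 + 3*q^2 - 13*q - 4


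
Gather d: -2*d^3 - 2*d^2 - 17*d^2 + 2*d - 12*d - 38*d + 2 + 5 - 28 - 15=-2*d^3 - 19*d^2 - 48*d - 36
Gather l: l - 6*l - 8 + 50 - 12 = 30 - 5*l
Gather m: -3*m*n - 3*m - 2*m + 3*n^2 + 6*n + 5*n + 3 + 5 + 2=m*(-3*n - 5) + 3*n^2 + 11*n + 10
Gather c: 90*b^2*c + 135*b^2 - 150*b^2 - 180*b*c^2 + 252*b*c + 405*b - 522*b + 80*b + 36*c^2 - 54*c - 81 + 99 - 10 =-15*b^2 - 37*b + c^2*(36 - 180*b) + c*(90*b^2 + 252*b - 54) + 8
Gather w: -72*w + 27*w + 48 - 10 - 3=35 - 45*w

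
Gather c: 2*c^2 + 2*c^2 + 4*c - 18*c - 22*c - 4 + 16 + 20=4*c^2 - 36*c + 32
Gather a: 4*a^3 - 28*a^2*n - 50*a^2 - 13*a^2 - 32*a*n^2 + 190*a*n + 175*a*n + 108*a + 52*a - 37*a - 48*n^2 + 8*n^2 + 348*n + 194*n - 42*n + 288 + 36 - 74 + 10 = 4*a^3 + a^2*(-28*n - 63) + a*(-32*n^2 + 365*n + 123) - 40*n^2 + 500*n + 260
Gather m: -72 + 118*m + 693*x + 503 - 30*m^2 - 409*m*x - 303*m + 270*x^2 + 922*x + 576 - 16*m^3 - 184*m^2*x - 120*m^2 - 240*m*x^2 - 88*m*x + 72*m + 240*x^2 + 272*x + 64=-16*m^3 + m^2*(-184*x - 150) + m*(-240*x^2 - 497*x - 113) + 510*x^2 + 1887*x + 1071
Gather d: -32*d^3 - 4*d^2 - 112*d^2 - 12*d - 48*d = -32*d^3 - 116*d^2 - 60*d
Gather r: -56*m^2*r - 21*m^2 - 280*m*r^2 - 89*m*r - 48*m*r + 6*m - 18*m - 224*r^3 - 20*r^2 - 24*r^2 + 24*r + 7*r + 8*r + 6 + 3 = -21*m^2 - 12*m - 224*r^3 + r^2*(-280*m - 44) + r*(-56*m^2 - 137*m + 39) + 9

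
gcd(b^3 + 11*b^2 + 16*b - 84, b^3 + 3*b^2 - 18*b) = b + 6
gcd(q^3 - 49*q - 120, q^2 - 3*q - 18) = q + 3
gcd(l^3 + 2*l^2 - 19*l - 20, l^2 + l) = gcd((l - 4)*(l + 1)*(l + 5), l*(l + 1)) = l + 1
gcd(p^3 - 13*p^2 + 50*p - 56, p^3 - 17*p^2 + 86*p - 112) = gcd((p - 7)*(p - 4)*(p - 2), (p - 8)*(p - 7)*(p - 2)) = p^2 - 9*p + 14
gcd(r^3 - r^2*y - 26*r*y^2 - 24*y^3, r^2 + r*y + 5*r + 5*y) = r + y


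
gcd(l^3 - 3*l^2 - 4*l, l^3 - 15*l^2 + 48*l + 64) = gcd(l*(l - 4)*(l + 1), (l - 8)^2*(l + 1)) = l + 1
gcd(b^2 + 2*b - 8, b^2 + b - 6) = b - 2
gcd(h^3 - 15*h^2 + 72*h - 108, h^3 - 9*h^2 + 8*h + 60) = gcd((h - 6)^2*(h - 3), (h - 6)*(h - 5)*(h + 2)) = h - 6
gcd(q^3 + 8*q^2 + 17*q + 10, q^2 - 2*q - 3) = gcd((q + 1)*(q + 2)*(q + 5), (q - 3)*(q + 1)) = q + 1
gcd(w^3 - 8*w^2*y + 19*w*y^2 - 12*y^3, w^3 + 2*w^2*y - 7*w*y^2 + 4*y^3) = -w + y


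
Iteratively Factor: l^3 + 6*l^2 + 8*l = (l)*(l^2 + 6*l + 8) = l*(l + 2)*(l + 4)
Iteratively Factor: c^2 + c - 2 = (c - 1)*(c + 2)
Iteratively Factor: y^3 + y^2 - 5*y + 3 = (y + 3)*(y^2 - 2*y + 1) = (y - 1)*(y + 3)*(y - 1)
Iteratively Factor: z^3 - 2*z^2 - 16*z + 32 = (z - 2)*(z^2 - 16) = (z - 2)*(z + 4)*(z - 4)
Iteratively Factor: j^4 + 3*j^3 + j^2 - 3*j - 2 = (j + 2)*(j^3 + j^2 - j - 1) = (j + 1)*(j + 2)*(j^2 - 1) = (j + 1)^2*(j + 2)*(j - 1)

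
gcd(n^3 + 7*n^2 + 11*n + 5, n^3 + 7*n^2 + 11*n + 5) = n^3 + 7*n^2 + 11*n + 5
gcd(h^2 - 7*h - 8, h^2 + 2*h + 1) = h + 1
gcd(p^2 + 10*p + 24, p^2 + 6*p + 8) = p + 4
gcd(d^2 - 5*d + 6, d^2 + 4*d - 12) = d - 2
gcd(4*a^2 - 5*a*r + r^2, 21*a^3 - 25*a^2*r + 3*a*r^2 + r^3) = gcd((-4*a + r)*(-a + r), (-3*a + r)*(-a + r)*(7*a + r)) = -a + r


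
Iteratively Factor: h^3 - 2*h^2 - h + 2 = (h - 2)*(h^2 - 1) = (h - 2)*(h + 1)*(h - 1)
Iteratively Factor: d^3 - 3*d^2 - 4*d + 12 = (d - 3)*(d^2 - 4) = (d - 3)*(d + 2)*(d - 2)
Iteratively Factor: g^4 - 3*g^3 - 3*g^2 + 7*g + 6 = (g + 1)*(g^3 - 4*g^2 + g + 6) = (g + 1)^2*(g^2 - 5*g + 6) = (g - 2)*(g + 1)^2*(g - 3)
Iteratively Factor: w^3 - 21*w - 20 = (w - 5)*(w^2 + 5*w + 4) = (w - 5)*(w + 4)*(w + 1)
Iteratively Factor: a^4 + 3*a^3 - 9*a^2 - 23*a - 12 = (a + 1)*(a^3 + 2*a^2 - 11*a - 12) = (a + 1)*(a + 4)*(a^2 - 2*a - 3) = (a - 3)*(a + 1)*(a + 4)*(a + 1)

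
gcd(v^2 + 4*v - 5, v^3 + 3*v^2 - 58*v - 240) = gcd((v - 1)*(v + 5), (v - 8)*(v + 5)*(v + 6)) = v + 5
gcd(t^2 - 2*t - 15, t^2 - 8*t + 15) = t - 5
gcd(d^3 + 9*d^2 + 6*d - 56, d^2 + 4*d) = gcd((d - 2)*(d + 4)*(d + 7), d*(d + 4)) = d + 4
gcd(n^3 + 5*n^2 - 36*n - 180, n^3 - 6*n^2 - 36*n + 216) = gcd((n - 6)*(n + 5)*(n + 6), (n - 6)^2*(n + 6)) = n^2 - 36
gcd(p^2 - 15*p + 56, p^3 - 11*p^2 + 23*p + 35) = p - 7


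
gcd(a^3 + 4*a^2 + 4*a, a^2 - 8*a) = a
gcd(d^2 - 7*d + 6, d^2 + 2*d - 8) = 1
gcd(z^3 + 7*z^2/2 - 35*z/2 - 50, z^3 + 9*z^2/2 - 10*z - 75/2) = z^2 + 15*z/2 + 25/2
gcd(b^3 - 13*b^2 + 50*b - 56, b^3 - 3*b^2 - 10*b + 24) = b^2 - 6*b + 8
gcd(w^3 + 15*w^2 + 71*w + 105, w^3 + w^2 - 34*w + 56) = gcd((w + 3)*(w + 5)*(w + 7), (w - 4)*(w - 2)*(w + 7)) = w + 7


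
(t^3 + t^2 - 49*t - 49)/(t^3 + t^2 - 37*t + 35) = (t^2 - 6*t - 7)/(t^2 - 6*t + 5)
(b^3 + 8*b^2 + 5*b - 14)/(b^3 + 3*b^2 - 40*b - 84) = (b - 1)/(b - 6)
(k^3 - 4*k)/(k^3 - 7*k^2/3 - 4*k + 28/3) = 3*k/(3*k - 7)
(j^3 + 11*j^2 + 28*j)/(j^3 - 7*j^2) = (j^2 + 11*j + 28)/(j*(j - 7))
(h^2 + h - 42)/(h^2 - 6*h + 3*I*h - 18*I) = (h + 7)/(h + 3*I)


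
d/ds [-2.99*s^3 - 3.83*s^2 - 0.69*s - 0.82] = -8.97*s^2 - 7.66*s - 0.69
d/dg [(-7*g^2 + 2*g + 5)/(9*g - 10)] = (-63*g^2 + 140*g - 65)/(81*g^2 - 180*g + 100)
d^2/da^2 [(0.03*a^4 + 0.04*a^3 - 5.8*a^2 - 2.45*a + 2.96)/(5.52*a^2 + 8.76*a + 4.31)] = (1.828224*a^6 + 8.703936*a^5 + 18.095184*a^4 + 433.97376*a^3 + 1384.836804*a^2 + 1212.977256*a + 282.962368)/(168.196608*a^6 + 800.762112*a^5 + 1664.756928*a^4 + 1922.686848*a^3 + 1299.837384*a^2 + 488.179908*a + 80.062991)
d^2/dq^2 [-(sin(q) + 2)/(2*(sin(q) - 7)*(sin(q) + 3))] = (sin(q)^5 + 12*sin(q)^4 + 100*sin(q)^3 + 104*sin(q)^2 + 195*sin(q) + 20)/(2*(sin(q) - 7)^3*(sin(q) + 3)^3)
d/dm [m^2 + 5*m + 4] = 2*m + 5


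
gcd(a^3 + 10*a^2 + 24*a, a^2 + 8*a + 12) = a + 6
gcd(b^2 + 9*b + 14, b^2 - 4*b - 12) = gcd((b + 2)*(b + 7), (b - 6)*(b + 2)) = b + 2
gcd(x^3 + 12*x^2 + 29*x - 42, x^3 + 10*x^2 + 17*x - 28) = x^2 + 6*x - 7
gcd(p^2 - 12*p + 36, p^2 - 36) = p - 6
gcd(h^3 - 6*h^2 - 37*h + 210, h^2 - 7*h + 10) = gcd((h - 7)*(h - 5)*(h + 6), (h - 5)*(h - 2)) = h - 5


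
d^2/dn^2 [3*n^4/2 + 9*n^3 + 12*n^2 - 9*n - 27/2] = 18*n^2 + 54*n + 24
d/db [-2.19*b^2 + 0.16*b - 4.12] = 0.16 - 4.38*b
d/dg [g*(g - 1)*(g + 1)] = 3*g^2 - 1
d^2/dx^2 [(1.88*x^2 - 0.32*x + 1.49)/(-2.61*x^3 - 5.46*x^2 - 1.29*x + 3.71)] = (-25.613496*x^6 + 13.079232*x^5 - 56.4605640000001*x^4 - 551.185704*x^3 - 487.927134*x^2 - 110.642238*x - 114.013726)/(17.779581*x^9 + 111.582198*x^8 + 259.787655*x^7 + 197.252307*x^6 - 188.817561*x^5 - 379.492344*x^4 - 46.866492*x^3 + 206.934525*x^2 + 53.267067*x - 51.064811)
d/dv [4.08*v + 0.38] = 4.08000000000000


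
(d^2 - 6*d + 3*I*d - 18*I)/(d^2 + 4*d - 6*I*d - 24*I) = (d^2 + d*(-6 + 3*I) - 18*I)/(d^2 + d*(4 - 6*I) - 24*I)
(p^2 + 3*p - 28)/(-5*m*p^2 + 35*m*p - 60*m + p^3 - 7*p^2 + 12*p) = (p + 7)/(-5*m*p + 15*m + p^2 - 3*p)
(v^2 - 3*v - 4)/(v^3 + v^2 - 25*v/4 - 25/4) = 4*(v - 4)/(4*v^2 - 25)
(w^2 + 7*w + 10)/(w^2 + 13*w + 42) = (w^2 + 7*w + 10)/(w^2 + 13*w + 42)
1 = 1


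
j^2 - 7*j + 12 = (j - 4)*(j - 3)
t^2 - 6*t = t*(t - 6)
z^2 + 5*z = z*(z + 5)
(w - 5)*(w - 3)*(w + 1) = w^3 - 7*w^2 + 7*w + 15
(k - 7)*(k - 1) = k^2 - 8*k + 7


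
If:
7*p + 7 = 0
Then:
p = -1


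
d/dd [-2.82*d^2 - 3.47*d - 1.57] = -5.64*d - 3.47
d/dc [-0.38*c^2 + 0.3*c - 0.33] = 0.3 - 0.76*c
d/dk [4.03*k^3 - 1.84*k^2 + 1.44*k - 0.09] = 12.09*k^2 - 3.68*k + 1.44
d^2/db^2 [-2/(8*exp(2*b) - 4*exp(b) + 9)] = 8*(-8*(4*exp(b) - 1)^2*exp(b) + (8*exp(b) - 1)*(8*exp(2*b) - 4*exp(b) + 9))*exp(b)/(8*exp(2*b) - 4*exp(b) + 9)^3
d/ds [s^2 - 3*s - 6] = 2*s - 3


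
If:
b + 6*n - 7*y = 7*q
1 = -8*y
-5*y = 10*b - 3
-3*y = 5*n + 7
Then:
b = 29/80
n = -53/40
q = -537/560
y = -1/8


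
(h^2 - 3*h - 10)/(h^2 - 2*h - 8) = (h - 5)/(h - 4)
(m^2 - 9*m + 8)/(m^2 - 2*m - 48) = (m - 1)/(m + 6)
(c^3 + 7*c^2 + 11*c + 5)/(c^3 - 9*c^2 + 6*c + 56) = (c^3 + 7*c^2 + 11*c + 5)/(c^3 - 9*c^2 + 6*c + 56)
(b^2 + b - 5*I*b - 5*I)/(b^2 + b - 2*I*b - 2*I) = (b - 5*I)/(b - 2*I)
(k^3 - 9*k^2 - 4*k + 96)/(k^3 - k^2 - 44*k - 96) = (k - 4)/(k + 4)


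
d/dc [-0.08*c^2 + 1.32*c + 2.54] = 1.32 - 0.16*c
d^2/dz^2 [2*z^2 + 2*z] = 4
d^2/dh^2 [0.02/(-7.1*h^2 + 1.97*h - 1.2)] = (2.0164*h^2 - 0.55948*h - 0.02*(14.2*h - 1.97)*(28.4*h - 3.94) + 0.3408)/(7.1*h^2 - 1.97*h + 1.2)^3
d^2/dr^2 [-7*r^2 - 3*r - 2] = -14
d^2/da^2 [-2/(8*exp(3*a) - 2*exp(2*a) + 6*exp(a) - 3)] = 4*(-4*(12*exp(2*a) - 2*exp(a) + 3)^2*exp(a) + (36*exp(2*a) - 4*exp(a) + 3)*(8*exp(3*a) - 2*exp(2*a) + 6*exp(a) - 3))*exp(a)/(8*exp(3*a) - 2*exp(2*a) + 6*exp(a) - 3)^3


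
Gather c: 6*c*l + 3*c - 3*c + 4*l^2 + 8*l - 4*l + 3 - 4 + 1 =6*c*l + 4*l^2 + 4*l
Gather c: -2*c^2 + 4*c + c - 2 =-2*c^2 + 5*c - 2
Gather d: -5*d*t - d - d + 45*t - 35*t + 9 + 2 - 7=d*(-5*t - 2) + 10*t + 4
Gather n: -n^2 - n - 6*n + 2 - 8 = -n^2 - 7*n - 6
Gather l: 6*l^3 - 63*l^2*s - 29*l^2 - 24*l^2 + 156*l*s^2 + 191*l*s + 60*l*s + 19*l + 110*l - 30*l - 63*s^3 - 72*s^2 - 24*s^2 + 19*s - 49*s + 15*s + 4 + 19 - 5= 6*l^3 + l^2*(-63*s - 53) + l*(156*s^2 + 251*s + 99) - 63*s^3 - 96*s^2 - 15*s + 18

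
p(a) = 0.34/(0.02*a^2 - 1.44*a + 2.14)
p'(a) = 0.34*(1.44 - 0.04*a)/(0.02*a^2 - 1.44*a + 2.14)^2 = (0.4896 - 0.0136*a)/(0.02*a^2 - 1.44*a + 2.14)^2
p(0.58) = 0.26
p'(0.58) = 0.28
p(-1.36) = 0.08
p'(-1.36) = 0.03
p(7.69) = -0.04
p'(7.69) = 0.01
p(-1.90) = 0.07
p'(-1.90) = 0.02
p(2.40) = -0.28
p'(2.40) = 0.32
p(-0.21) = 0.14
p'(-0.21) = 0.08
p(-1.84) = 0.07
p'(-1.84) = 0.02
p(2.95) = -0.18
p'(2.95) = 0.12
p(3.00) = -0.17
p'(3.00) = 0.11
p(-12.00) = 0.02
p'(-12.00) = 0.00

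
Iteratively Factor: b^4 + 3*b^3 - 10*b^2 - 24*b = (b + 2)*(b^3 + b^2 - 12*b) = (b - 3)*(b + 2)*(b^2 + 4*b) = (b - 3)*(b + 2)*(b + 4)*(b)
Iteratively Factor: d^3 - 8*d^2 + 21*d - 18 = (d - 3)*(d^2 - 5*d + 6) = (d - 3)^2*(d - 2)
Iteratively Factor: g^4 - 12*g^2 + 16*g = (g - 2)*(g^3 + 2*g^2 - 8*g) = (g - 2)*(g + 4)*(g^2 - 2*g) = g*(g - 2)*(g + 4)*(g - 2)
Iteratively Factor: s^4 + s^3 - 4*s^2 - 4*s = (s + 2)*(s^3 - s^2 - 2*s) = s*(s + 2)*(s^2 - s - 2) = s*(s - 2)*(s + 2)*(s + 1)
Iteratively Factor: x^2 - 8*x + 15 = (x - 3)*(x - 5)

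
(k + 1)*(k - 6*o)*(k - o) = k^3 - 7*k^2*o + k^2 + 6*k*o^2 - 7*k*o + 6*o^2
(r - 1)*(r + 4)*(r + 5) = r^3 + 8*r^2 + 11*r - 20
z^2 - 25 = (z - 5)*(z + 5)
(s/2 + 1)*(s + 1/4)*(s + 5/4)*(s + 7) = s^4/2 + 21*s^3/4 + 445*s^2/32 + 381*s/32 + 35/16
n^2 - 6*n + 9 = (n - 3)^2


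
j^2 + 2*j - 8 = (j - 2)*(j + 4)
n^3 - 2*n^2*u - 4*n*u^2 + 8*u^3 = (n - 2*u)^2*(n + 2*u)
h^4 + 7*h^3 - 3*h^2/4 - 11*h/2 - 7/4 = (h - 1)*(h + 1/2)^2*(h + 7)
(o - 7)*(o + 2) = o^2 - 5*o - 14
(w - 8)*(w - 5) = w^2 - 13*w + 40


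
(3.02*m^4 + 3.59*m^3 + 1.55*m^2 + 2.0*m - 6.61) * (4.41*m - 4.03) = 13.3182*m^5 + 3.6613*m^4 - 7.6322*m^3 + 2.5735*m^2 - 37.2101*m + 26.6383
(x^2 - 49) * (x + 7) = x^3 + 7*x^2 - 49*x - 343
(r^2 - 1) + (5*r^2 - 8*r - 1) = 6*r^2 - 8*r - 2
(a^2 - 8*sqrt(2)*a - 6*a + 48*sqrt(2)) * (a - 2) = a^3 - 8*sqrt(2)*a^2 - 8*a^2 + 12*a + 64*sqrt(2)*a - 96*sqrt(2)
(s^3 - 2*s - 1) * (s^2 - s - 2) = s^5 - s^4 - 4*s^3 + s^2 + 5*s + 2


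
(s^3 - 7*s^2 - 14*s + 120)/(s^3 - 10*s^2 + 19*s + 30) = (s + 4)/(s + 1)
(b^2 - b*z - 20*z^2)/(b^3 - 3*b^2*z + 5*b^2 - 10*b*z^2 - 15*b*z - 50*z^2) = (b + 4*z)/(b^2 + 2*b*z + 5*b + 10*z)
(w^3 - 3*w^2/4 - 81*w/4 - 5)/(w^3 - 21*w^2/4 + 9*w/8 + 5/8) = 2*(w + 4)/(2*w - 1)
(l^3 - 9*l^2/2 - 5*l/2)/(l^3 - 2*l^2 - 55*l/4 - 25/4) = 2*l/(2*l + 5)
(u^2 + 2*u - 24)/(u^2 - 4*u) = (u + 6)/u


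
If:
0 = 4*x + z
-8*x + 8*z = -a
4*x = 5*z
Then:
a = 0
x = 0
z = 0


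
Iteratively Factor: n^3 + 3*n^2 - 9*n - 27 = (n - 3)*(n^2 + 6*n + 9) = (n - 3)*(n + 3)*(n + 3)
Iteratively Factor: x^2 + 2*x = (x + 2)*(x)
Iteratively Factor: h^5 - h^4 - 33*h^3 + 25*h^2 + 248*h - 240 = (h - 3)*(h^4 + 2*h^3 - 27*h^2 - 56*h + 80) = (h - 3)*(h + 4)*(h^3 - 2*h^2 - 19*h + 20) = (h - 3)*(h + 4)^2*(h^2 - 6*h + 5) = (h - 5)*(h - 3)*(h + 4)^2*(h - 1)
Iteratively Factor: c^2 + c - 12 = (c - 3)*(c + 4)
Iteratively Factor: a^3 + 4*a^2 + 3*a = (a + 1)*(a^2 + 3*a) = (a + 1)*(a + 3)*(a)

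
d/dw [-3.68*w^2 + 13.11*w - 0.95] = 13.11 - 7.36*w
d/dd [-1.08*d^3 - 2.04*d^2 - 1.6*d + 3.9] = -3.24*d^2 - 4.08*d - 1.6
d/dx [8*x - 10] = 8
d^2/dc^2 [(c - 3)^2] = 2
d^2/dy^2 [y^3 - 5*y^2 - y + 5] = 6*y - 10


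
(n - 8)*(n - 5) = n^2 - 13*n + 40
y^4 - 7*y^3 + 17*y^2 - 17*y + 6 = (y - 3)*(y - 2)*(y - 1)^2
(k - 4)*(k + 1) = k^2 - 3*k - 4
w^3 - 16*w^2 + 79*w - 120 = (w - 8)*(w - 5)*(w - 3)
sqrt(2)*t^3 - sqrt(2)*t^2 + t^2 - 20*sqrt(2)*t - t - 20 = (t - 5)*(t + 4)*(sqrt(2)*t + 1)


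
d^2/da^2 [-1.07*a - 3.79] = 0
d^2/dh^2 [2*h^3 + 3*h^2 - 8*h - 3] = 12*h + 6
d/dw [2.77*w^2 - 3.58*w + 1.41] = 5.54*w - 3.58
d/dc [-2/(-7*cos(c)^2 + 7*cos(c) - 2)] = 14*(2*cos(c) - 1)*sin(c)/(7*cos(c)^2 - 7*cos(c) + 2)^2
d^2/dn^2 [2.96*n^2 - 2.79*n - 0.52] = 5.92000000000000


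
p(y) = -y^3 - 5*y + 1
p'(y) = -3*y^2 - 5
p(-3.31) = 53.81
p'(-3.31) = -37.87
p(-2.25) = 23.64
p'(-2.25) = -20.19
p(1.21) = -6.82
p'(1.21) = -9.39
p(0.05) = 0.75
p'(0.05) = -5.01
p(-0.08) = 1.40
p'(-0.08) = -5.02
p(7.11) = -393.98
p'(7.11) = -156.66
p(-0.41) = 3.12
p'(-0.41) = -5.50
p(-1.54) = 12.35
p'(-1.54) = -12.11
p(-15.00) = 3451.00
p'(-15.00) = -680.00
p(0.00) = 1.00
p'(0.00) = -5.00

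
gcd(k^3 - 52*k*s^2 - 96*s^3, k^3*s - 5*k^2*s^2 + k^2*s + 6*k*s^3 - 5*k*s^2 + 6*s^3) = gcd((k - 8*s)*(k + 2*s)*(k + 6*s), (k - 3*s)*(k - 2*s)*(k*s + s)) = 1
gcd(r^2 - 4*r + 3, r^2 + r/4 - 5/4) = r - 1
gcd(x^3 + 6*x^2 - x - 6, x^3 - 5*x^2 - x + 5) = x^2 - 1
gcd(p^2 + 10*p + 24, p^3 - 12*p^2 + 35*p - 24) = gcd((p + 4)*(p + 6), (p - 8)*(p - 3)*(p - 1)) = 1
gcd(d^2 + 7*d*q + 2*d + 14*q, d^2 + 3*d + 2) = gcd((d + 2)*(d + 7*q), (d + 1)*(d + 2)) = d + 2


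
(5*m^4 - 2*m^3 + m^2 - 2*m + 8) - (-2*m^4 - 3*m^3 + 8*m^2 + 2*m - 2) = 7*m^4 + m^3 - 7*m^2 - 4*m + 10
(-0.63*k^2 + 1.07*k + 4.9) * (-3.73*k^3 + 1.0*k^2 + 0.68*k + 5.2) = 2.3499*k^5 - 4.6211*k^4 - 17.6354*k^3 + 2.3516*k^2 + 8.896*k + 25.48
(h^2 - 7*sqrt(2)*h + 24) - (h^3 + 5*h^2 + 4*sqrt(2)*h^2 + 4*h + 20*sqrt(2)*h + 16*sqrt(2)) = -h^3 - 4*sqrt(2)*h^2 - 4*h^2 - 27*sqrt(2)*h - 4*h - 16*sqrt(2) + 24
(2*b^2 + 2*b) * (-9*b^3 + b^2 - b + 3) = -18*b^5 - 16*b^4 + 4*b^2 + 6*b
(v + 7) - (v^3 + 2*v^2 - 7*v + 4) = -v^3 - 2*v^2 + 8*v + 3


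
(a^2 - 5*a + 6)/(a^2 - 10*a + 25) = (a^2 - 5*a + 6)/(a^2 - 10*a + 25)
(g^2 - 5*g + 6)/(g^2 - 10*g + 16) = (g - 3)/(g - 8)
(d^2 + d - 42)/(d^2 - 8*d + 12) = (d + 7)/(d - 2)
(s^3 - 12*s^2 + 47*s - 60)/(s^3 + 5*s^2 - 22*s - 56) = (s^2 - 8*s + 15)/(s^2 + 9*s + 14)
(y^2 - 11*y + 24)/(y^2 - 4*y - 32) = (y - 3)/(y + 4)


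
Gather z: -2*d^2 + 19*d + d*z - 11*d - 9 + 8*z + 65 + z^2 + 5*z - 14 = -2*d^2 + 8*d + z^2 + z*(d + 13) + 42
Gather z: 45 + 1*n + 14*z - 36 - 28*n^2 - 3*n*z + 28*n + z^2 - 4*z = -28*n^2 + 29*n + z^2 + z*(10 - 3*n) + 9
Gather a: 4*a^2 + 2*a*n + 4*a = 4*a^2 + a*(2*n + 4)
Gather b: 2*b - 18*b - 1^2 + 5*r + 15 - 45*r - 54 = -16*b - 40*r - 40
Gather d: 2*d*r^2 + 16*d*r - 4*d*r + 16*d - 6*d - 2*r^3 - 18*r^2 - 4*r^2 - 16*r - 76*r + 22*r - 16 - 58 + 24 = d*(2*r^2 + 12*r + 10) - 2*r^3 - 22*r^2 - 70*r - 50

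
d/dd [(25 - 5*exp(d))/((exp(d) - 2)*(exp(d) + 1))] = 5*(exp(2*d) - 10*exp(d) + 7)*exp(d)/(exp(4*d) - 2*exp(3*d) - 3*exp(2*d) + 4*exp(d) + 4)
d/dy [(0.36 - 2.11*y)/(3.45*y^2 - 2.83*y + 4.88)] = (7.2795*y^2 - 2.484*y - 9.278)/(11.9025*y^4 - 19.527*y^3 + 41.6809*y^2 - 27.6208*y + 23.8144)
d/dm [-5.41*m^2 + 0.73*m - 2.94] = 0.73 - 10.82*m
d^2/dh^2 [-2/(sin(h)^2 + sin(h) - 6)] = 2*(4*sin(h)^4 + 3*sin(h)^3 + 19*sin(h)^2 - 14)/(sin(h)^2 + sin(h) - 6)^3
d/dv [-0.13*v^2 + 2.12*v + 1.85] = 2.12 - 0.26*v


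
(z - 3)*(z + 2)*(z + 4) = z^3 + 3*z^2 - 10*z - 24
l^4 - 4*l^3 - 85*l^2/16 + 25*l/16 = l*(l - 5)*(l - 1/4)*(l + 5/4)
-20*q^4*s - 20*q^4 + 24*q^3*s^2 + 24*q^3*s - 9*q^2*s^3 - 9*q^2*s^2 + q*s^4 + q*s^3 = (-5*q + s)*(-2*q + s)^2*(q*s + q)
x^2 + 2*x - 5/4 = (x - 1/2)*(x + 5/2)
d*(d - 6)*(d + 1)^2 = d^4 - 4*d^3 - 11*d^2 - 6*d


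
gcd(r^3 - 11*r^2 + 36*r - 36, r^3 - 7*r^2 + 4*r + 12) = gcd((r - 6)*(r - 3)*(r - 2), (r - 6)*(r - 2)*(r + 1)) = r^2 - 8*r + 12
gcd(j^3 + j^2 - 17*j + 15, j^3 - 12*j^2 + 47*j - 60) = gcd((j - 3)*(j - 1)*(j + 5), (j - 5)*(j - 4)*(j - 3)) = j - 3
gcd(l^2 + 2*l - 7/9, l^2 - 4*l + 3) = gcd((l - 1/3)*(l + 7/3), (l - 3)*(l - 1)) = 1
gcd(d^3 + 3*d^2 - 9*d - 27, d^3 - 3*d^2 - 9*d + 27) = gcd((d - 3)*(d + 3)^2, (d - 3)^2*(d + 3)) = d^2 - 9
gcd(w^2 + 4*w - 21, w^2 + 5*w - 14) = w + 7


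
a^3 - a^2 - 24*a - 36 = (a - 6)*(a + 2)*(a + 3)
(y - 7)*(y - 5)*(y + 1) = y^3 - 11*y^2 + 23*y + 35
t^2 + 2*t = t*(t + 2)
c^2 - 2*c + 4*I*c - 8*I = (c - 2)*(c + 4*I)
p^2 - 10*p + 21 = (p - 7)*(p - 3)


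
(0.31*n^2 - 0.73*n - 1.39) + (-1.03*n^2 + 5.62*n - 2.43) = -0.72*n^2 + 4.89*n - 3.82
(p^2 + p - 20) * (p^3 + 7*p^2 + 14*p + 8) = p^5 + 8*p^4 + p^3 - 118*p^2 - 272*p - 160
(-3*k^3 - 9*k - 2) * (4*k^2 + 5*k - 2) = -12*k^5 - 15*k^4 - 30*k^3 - 53*k^2 + 8*k + 4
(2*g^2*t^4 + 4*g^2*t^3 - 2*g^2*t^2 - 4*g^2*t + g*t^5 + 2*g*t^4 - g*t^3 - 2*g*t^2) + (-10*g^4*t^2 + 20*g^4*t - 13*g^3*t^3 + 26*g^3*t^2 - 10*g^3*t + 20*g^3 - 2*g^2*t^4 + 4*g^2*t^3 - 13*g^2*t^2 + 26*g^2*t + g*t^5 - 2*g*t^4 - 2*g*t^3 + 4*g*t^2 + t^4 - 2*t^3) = -10*g^4*t^2 + 20*g^4*t - 13*g^3*t^3 + 26*g^3*t^2 - 10*g^3*t + 20*g^3 + 8*g^2*t^3 - 15*g^2*t^2 + 22*g^2*t + 2*g*t^5 - 3*g*t^3 + 2*g*t^2 + t^4 - 2*t^3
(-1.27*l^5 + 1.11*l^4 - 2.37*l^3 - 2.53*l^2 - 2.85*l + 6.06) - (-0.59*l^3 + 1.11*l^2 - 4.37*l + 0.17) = -1.27*l^5 + 1.11*l^4 - 1.78*l^3 - 3.64*l^2 + 1.52*l + 5.89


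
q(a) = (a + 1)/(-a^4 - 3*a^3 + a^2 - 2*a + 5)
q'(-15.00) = 0.00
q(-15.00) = 0.00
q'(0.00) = 0.28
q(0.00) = 0.20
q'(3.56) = 0.01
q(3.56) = -0.02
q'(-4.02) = 0.20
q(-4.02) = 0.08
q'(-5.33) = 0.01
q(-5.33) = 0.01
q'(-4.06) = 0.17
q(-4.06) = 0.07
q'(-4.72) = 0.03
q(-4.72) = 0.03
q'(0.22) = 0.34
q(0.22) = 0.27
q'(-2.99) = 0.14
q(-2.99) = -0.10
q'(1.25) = 2.44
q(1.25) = -0.53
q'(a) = (a + 1)*(4*a^3 + 9*a^2 - 2*a + 2)/(-a^4 - 3*a^3 + a^2 - 2*a + 5)^2 + 1/(-a^4 - 3*a^3 + a^2 - 2*a + 5)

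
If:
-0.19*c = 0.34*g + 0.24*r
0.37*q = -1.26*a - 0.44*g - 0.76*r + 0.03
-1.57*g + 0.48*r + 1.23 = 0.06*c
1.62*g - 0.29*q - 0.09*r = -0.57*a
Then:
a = -0.804016602294158*r - 1.0457585231993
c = -1.94314501619288*r - 1.50485786254048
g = 0.379992803166607*r + 0.840949982007916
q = 0.232065095938734*r + 2.64226418148009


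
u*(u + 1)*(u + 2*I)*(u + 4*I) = u^4 + u^3 + 6*I*u^3 - 8*u^2 + 6*I*u^2 - 8*u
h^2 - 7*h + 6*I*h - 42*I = (h - 7)*(h + 6*I)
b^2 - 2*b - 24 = (b - 6)*(b + 4)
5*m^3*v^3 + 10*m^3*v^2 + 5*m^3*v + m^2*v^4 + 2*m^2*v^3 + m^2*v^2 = v*(5*m + v)*(m*v + m)^2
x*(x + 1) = x^2 + x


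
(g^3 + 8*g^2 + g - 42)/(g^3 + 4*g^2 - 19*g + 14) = (g + 3)/(g - 1)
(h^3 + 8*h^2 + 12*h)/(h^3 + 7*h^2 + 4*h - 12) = h/(h - 1)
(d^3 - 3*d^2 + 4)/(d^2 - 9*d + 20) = (d^3 - 3*d^2 + 4)/(d^2 - 9*d + 20)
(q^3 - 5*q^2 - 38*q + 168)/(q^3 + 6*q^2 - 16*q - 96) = (q - 7)/(q + 4)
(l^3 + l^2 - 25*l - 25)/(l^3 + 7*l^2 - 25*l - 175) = (l + 1)/(l + 7)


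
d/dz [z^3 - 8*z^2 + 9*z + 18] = 3*z^2 - 16*z + 9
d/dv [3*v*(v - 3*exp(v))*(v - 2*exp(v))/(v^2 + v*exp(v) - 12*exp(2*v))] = 3*(-6*v^2*exp(v) + v^2 + 8*v*exp(v) - 8*exp(2*v))/(v^2 + 8*v*exp(v) + 16*exp(2*v))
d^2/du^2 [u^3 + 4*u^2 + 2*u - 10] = 6*u + 8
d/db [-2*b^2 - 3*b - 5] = -4*b - 3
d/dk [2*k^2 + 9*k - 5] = 4*k + 9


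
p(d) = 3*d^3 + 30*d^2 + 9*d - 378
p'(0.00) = 9.00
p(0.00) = -378.00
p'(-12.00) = 585.00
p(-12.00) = -1350.00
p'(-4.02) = -86.76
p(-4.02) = -124.26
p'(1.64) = 131.61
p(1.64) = -269.32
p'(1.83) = 148.94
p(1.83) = -242.68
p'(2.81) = 248.66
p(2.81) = -49.26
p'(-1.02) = -42.84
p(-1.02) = -359.15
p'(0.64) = 51.09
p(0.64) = -359.17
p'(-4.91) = -68.63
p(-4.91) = -54.06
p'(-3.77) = -89.28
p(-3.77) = -146.29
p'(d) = 9*d^2 + 60*d + 9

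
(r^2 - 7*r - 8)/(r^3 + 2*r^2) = (r^2 - 7*r - 8)/(r^2*(r + 2))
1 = 1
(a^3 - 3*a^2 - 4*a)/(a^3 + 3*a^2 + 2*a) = (a - 4)/(a + 2)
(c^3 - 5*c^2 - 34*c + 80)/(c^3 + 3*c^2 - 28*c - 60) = (c^3 - 5*c^2 - 34*c + 80)/(c^3 + 3*c^2 - 28*c - 60)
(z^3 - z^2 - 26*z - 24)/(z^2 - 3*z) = (z^3 - z^2 - 26*z - 24)/(z*(z - 3))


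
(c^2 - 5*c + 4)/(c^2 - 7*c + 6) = (c - 4)/(c - 6)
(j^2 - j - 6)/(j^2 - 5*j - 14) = (j - 3)/(j - 7)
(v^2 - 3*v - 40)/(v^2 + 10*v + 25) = (v - 8)/(v + 5)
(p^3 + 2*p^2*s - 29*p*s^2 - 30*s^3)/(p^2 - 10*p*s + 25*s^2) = (p^2 + 7*p*s + 6*s^2)/(p - 5*s)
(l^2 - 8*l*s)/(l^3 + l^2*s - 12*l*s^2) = (l - 8*s)/(l^2 + l*s - 12*s^2)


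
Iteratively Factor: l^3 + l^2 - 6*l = (l)*(l^2 + l - 6) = l*(l + 3)*(l - 2)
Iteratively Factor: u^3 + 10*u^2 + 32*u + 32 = (u + 4)*(u^2 + 6*u + 8) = (u + 4)^2*(u + 2)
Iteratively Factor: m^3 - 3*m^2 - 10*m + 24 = (m - 4)*(m^2 + m - 6) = (m - 4)*(m - 2)*(m + 3)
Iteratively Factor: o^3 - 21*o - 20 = (o + 1)*(o^2 - o - 20) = (o - 5)*(o + 1)*(o + 4)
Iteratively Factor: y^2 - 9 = (y - 3)*(y + 3)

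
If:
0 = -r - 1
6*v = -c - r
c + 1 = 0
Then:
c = -1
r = -1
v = 1/3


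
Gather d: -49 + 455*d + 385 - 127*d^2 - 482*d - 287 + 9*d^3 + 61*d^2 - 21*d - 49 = 9*d^3 - 66*d^2 - 48*d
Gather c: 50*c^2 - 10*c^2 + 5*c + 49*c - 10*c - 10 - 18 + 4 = 40*c^2 + 44*c - 24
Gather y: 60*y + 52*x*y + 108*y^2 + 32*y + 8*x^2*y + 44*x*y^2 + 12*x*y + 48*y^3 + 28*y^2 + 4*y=48*y^3 + y^2*(44*x + 136) + y*(8*x^2 + 64*x + 96)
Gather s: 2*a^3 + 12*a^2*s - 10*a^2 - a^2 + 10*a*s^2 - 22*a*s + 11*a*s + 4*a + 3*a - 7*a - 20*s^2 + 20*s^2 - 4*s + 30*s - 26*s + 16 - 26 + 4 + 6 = 2*a^3 - 11*a^2 + 10*a*s^2 + s*(12*a^2 - 11*a)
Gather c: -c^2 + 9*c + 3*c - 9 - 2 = -c^2 + 12*c - 11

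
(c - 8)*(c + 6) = c^2 - 2*c - 48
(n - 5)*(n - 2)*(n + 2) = n^3 - 5*n^2 - 4*n + 20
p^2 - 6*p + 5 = (p - 5)*(p - 1)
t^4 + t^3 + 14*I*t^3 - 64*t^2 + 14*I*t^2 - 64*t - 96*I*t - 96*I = (t + 1)*(t + 4*I)^2*(t + 6*I)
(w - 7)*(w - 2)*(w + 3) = w^3 - 6*w^2 - 13*w + 42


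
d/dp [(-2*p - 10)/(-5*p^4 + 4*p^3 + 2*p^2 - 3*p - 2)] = 2*(-15*p^4 - 92*p^3 + 62*p^2 + 20*p - 13)/(25*p^8 - 40*p^7 - 4*p^6 + 46*p^5 - 28*p^3 + p^2 + 12*p + 4)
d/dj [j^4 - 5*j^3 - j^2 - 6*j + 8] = 4*j^3 - 15*j^2 - 2*j - 6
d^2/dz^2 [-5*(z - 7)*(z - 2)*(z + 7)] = 20 - 30*z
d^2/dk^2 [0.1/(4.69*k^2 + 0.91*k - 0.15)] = (-4.39922*k^2 - 0.85358*k + 0.1*(9.38*k + 0.91)*(18.76*k + 1.82) + 0.1407)/(4.69*k^2 + 0.91*k - 0.15)^3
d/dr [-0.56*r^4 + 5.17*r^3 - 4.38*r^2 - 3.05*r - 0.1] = -2.24*r^3 + 15.51*r^2 - 8.76*r - 3.05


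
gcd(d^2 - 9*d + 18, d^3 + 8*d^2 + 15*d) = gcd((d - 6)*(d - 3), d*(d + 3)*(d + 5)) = 1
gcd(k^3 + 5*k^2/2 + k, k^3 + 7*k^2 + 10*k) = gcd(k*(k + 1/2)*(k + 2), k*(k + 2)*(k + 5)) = k^2 + 2*k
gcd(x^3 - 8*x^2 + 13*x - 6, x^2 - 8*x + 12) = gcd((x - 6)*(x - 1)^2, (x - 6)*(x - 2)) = x - 6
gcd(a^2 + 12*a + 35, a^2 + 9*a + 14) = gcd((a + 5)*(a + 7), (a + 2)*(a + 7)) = a + 7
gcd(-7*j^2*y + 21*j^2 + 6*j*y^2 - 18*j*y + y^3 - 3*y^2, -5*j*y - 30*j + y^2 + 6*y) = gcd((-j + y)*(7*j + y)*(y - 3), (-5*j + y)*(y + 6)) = 1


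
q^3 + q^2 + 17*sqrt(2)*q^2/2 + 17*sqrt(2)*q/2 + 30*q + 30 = (q + 1)*(q + 5*sqrt(2)/2)*(q + 6*sqrt(2))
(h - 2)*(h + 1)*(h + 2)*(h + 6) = h^4 + 7*h^3 + 2*h^2 - 28*h - 24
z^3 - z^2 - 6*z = z*(z - 3)*(z + 2)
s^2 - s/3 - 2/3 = (s - 1)*(s + 2/3)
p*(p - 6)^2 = p^3 - 12*p^2 + 36*p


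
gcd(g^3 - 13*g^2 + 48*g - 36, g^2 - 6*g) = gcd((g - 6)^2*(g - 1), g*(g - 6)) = g - 6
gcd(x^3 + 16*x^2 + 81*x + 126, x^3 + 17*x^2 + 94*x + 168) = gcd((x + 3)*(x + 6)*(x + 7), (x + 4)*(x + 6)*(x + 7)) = x^2 + 13*x + 42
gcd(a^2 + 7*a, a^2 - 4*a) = a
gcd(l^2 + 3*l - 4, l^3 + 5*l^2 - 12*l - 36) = 1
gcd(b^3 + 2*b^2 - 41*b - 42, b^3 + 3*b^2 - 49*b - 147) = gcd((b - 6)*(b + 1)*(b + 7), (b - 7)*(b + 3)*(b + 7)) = b + 7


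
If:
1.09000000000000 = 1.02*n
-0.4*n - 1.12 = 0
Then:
No Solution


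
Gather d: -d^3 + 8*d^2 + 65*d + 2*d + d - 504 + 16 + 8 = -d^3 + 8*d^2 + 68*d - 480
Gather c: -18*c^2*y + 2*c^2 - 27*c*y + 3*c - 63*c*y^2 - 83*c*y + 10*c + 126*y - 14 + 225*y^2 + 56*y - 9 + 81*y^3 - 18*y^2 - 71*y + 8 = c^2*(2 - 18*y) + c*(-63*y^2 - 110*y + 13) + 81*y^3 + 207*y^2 + 111*y - 15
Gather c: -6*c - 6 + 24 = 18 - 6*c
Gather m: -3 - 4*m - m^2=-m^2 - 4*m - 3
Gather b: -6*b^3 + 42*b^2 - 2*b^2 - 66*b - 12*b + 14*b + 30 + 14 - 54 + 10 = -6*b^3 + 40*b^2 - 64*b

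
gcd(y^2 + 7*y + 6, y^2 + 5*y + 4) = y + 1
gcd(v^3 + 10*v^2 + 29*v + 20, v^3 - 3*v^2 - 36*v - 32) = v^2 + 5*v + 4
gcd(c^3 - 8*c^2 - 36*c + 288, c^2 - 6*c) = c - 6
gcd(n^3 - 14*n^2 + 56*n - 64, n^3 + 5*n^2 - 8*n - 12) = n - 2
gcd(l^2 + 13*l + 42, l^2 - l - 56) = l + 7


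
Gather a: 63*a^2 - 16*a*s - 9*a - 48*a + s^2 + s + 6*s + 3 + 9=63*a^2 + a*(-16*s - 57) + s^2 + 7*s + 12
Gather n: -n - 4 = -n - 4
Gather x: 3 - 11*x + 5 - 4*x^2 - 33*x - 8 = -4*x^2 - 44*x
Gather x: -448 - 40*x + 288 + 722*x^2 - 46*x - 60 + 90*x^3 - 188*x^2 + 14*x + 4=90*x^3 + 534*x^2 - 72*x - 216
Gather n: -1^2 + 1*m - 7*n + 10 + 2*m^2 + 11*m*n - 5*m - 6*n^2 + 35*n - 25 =2*m^2 - 4*m - 6*n^2 + n*(11*m + 28) - 16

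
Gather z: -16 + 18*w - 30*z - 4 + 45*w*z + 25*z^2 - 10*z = 18*w + 25*z^2 + z*(45*w - 40) - 20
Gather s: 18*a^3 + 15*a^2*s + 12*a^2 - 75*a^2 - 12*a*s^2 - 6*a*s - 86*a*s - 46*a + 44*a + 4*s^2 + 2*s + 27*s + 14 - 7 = 18*a^3 - 63*a^2 - 2*a + s^2*(4 - 12*a) + s*(15*a^2 - 92*a + 29) + 7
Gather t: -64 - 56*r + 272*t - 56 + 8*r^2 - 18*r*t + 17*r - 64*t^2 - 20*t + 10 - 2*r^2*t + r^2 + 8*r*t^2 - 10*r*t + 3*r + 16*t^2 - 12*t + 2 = 9*r^2 - 36*r + t^2*(8*r - 48) + t*(-2*r^2 - 28*r + 240) - 108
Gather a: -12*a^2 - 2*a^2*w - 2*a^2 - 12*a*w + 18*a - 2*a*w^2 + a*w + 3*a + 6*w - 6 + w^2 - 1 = a^2*(-2*w - 14) + a*(-2*w^2 - 11*w + 21) + w^2 + 6*w - 7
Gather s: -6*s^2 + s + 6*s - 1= -6*s^2 + 7*s - 1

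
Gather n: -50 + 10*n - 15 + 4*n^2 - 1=4*n^2 + 10*n - 66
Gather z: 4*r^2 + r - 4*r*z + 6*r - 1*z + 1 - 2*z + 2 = 4*r^2 + 7*r + z*(-4*r - 3) + 3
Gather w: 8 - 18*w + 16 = 24 - 18*w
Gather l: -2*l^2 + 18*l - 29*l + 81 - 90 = -2*l^2 - 11*l - 9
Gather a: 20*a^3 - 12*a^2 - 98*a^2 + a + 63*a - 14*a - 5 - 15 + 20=20*a^3 - 110*a^2 + 50*a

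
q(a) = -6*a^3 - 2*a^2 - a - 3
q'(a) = -18*a^2 - 4*a - 1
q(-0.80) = -0.41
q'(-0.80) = -9.32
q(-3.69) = 274.92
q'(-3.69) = -231.33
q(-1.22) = 6.14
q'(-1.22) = -22.91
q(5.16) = -885.74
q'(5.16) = -500.90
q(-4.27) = 431.93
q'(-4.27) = -312.11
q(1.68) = -38.77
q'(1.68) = -58.52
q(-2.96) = 138.04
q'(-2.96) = -146.87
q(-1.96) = 36.45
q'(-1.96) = -62.31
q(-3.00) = 144.00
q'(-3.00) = -151.00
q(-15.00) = 19812.00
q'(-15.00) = -3991.00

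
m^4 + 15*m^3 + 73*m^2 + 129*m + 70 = (m + 1)*(m + 2)*(m + 5)*(m + 7)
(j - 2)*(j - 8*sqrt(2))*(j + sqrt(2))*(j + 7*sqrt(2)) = j^4 - 2*j^3 - 114*j^2 - 112*sqrt(2)*j + 228*j + 224*sqrt(2)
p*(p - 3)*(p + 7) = p^3 + 4*p^2 - 21*p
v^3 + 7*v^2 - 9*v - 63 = (v - 3)*(v + 3)*(v + 7)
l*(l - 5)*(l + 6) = l^3 + l^2 - 30*l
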